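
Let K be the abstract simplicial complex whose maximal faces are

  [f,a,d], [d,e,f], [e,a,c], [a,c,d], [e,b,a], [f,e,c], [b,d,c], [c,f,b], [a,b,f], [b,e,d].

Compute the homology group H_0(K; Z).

H_0 = Z.

Fix the vertex order a < b < c < d < e < f and write every simplex with vertices in increasing order. Then dim K = 2 and the simplices of K are:

  0-simplices (6): a, b, c, d, e, f
  1-simplices (15): ab, ac, ad, ae, af, bc, bd, be, bf, cd, ce, cf, de, df, ef
  2-simplices (10): abe, abf, acd, ace, adf, bcd, bcf, bde, cef, def

giving chain groups C_0 ≅ Z^6, C_1 ≅ Z^15, C_2 ≅ Z^10.

The boundary map ∂_1: C_1 → C_0 is given by ∂[p,q] = [q] − [p].
The resulting 6×15 matrix has rank 5, and its Smith normal form has invariant factors (1,1,1,1,1).

Boundary ∂_2: C_2 → C_1 maps a triangle to the signed sum of its edges. For instance
  ∂def = ef − df + de,
  ∂ace = ce − ae + ac.
The resulting 15×10 matrix has rank 10, and its Smith normal form has invariant factors (1,1,1,1,1,1,1,1,1,2).

Reading off H_k = ker ∂_k / im ∂_{k+1}:

  H_0: rank C_0 − rank ∂_1 = 6 − 5 = 1, and the invariant factors of ∂_1 are all 1, so H_0 = Z.

(K is a triangulation of the real projective plane RP^2.)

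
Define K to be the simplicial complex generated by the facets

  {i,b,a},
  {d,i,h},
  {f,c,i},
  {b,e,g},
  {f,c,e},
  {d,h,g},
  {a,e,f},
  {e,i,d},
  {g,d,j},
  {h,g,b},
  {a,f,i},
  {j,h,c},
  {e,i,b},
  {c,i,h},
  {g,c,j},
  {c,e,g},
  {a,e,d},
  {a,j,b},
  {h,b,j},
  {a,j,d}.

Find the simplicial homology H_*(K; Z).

Order the vertices as a < b < c < d < e < f < g < h < i < j. Listing each simplex with vertices in this order, K has dimension 2 with simplices:

  0-simplices (10): a, b, c, d, e, f, g, h, i, j
  1-simplices (30): ab, ad, ae, af, ai, aj, be, bg, bh, bi, bj, ce, cf, cg, ch, ci, cj, de, dg, dh, di, dj, ef, eg, ei, fi, gh, gj, hi, hj
  2-simplices (20): abi, abj, ade, adj, aef, afi, beg, bei, bgh, bhj, cef, ceg, cfi, cgj, chi, chj, dei, dgh, dgj, dhi

Hence C_0 ≅ Z^10, C_1 ≅ Z^30, C_2 ≅ Z^20.

Boundary ∂_1: C_1 → C_0 sends each edge [p,q] (with p < q) to q − p. For instance
  ∂ai = i − a.
As a 10×30 matrix over Z this has rank 9, with invariant factors (1,1,1,1,1,1,1,1,1).

Boundary ∂_2: C_2 → C_1 sends each 2-simplex [p,q,r] to [q,r] − [p,r] + [p,q]. For instance
  ∂bei = ei − bi + be,
  ∂abj = bj − aj + ab.
The 30×20 boundary matrix has rank 20 and Smith normal form diag(1,1,1,1,1,1,1,1,1,1,1,1,1,1,1,1,1,1,1,2).

From H_k ≅ ker(∂_k) / im(∂_{k+1}) we obtain:

  H_0: rank C_0 − rank ∂_1 = 10 − 9 = 1, and the invariant factors of ∂_1 are all 1, so H_0 = Z.
  H_1: rank ker ∂_1 − rank ∂_2 = (30 − 9) − 20 = 1, and ∂_2 has invariant factor 2 > 1, so H_1 = Z ⊕ Z/2.
  H_2: rank ker ∂_2 − rank ∂_3 = (20 − 20) − 0 = 0, and there is no ∂_3, so H_2 = 0.

As a check, the Euler characteristic is 10 − 30 + 20 = 0, which agrees with 1 − 1 + 0 = 0.
(K is a triangulation of the Klein bottle.)

H_0 ≅ Z,  H_1 ≅ Z ⊕ Z/2,  H_2 = 0.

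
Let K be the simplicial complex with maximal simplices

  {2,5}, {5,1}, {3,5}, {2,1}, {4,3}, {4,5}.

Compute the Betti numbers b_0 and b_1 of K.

b_0 = 1, b_1 = 2.

Fix the vertex order 1 < 2 < 3 < 4 < 5 and write every simplex with vertices in increasing order. Then dim K = 1 and the simplices of K are:

  0-simplices (5): [1], [2], [3], [4], [5]
  1-simplices (6): [1,2], [1,5], [2,5], [3,4], [3,5], [4,5]

so the chain groups are C_0 ≅ Z^5, C_1 ≅ Z^6.

Boundary ∂_1: C_1 → C_0 sends each edge [p,q] (with p < q) to q − p. For instance
  ∂[2,5] = [5] − [2].
This gives a 5×6 integer matrix of rank 4; reducing to Smith normal form yields diagonal entries (1,1,1,1).

Now H_k = ker ∂_k / im ∂_{k+1}, so:

  H_0: rank C_0 − rank ∂_1 = 5 − 4 = 1, and the invariant factors of ∂_1 are all 1, so H_0 ≅ Z.
  H_1: rank ker ∂_1 − rank ∂_2 = (6 − 4) − 0 = 2, and there is no ∂_2, so H_1 ≅ Z^2.

As a check, the Euler characteristic is 5 − 6 = -1, which agrees with 1 − 2 = -1.
(K is a triangulation of a wedge of 2 circles.)

Hence the Betti numbers are b_0 = 1, b_1 = 2.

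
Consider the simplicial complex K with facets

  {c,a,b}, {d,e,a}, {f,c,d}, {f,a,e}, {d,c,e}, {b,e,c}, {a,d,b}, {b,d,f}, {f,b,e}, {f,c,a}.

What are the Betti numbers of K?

b_0 = 1, b_1 = 0, b_2 = 0.

Order the vertices as a < b < c < d < e < f. Listing each simplex with vertices in this order, K has dimension 2 with simplices:

  0-simplices (6): a, b, c, d, e, f
  1-simplices (15): ab, ac, ad, ae, af, bc, bd, be, bf, cd, ce, cf, de, df, ef
  2-simplices (10): abc, abd, acf, ade, aef, bce, bdf, bef, cde, cdf

giving chain groups C_0 ≅ Z^6, C_1 ≅ Z^15, C_2 ≅ Z^10.

Boundary ∂_1: C_1 → C_0 sends each edge [p,q] (with p < q) to q − p. For instance
  ∂ab = b − a.
As a 6×15 matrix over Z this has rank 5, with invariant factors (1,1,1,1,1).

∂_2: C_2 → C_1 acts by ∂[p,q,r] = [q,r] − [p,r] + [p,q]. For instance
  ∂aef = ef − af + ae,
  ∂cde = de − ce + cd.
As a 15×10 matrix over Z this has rank 10, with invariant factors (1,1,1,1,1,1,1,1,1,2).

Computing H_k = (kernel of ∂_k) / (image of ∂_{k+1}):

  H_0: rank C_0 − rank ∂_1 = 6 − 5 = 1, and the invariant factors of ∂_1 are all 1, so H_0 ≅ Z.
  H_1: rank ker ∂_1 − rank ∂_2 = (15 − 5) − 10 = 0, and ∂_2 has invariant factor 2 > 1, so H_1 ≅ Z_2.
  H_2: rank ker ∂_2 − rank ∂_3 = (10 − 10) − 0 = 0, and there is no ∂_3, so H_2 ≅ 0.

Hence the Betti numbers are b_0 = 1, b_1 = 0, b_2 = 0.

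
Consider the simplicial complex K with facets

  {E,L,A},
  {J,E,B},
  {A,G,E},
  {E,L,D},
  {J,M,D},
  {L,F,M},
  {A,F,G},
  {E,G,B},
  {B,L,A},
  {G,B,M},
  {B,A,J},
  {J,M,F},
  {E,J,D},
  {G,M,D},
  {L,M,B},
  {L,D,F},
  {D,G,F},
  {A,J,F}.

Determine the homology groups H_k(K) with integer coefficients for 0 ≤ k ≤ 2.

H_0 ≅ Z,  H_1 ≅ Z ⊕ Z/2,  H_2 = 0.

We work with the vertex ordering A < B < D < E < F < G < J < L < M. The simplices of K, each written with vertices in increasing order, are:

  0-simplices (9): A, B, D, E, F, G, J, L, M
  1-simplices (27): AB, AE, AF, AG, AJ, AL, BE, BG, BJ, BL, BM, DE, DF, DG, DJ, DL, DM, EG, EJ, EL, FG, FJ, FL, FM, GM, JM, LM
  2-simplices (18): ABJ, ABL, AEG, AEL, AFG, AFJ, BEG, BEJ, BGM, BLM, DEJ, DEL, DFG, DFL, DGM, DJM, FJM, FLM

so the chain groups are C_0 ≅ Z^9, C_1 ≅ Z^27, C_2 ≅ Z^18.

The boundary map ∂_1: C_1 → C_0 maps an edge to its endpoints' difference, ∂[p,q] = q − p.
As a 9×27 matrix over Z this has rank 8, with invariant factors (1,1,1,1,1,1,1,1).

∂_2: C_2 → C_1 sends each 2-simplex [p,q,r] to [q,r] − [p,r] + [p,q]. For instance
  ∂ABJ = BJ − AJ + AB,
  ∂BEJ = EJ − BJ + BE.
This gives a 27×18 integer matrix of rank 18; reducing to Smith normal form yields diagonal entries (1,1,1,1,1,1,1,1,1,1,1,1,1,1,1,1,1,2).

From H_k ≅ ker(∂_k) / im(∂_{k+1}) we obtain:

  H_0: rank C_0 − rank ∂_1 = 9 − 8 = 1, and the invariant factors of ∂_1 are all 1, so H_0 = Z.
  H_1: rank ker ∂_1 − rank ∂_2 = (27 − 8) − 18 = 1, and ∂_2 has invariant factor 2 > 1, so H_1 = Z ⊕ Z/2.
  H_2: rank ker ∂_2 − rank ∂_3 = (18 − 18) − 0 = 0, and there is no ∂_3, so H_2 = 0.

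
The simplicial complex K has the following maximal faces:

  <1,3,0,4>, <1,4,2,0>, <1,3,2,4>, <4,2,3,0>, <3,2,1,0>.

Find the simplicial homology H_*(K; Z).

Take the total order 0 < 1 < 2 < 3 < 4 on the vertex set. Then K (dimension 3) consists of the simplices:

  0-simplices (5): [0], [1], [2], [3], [4]
  1-simplices (10): [0,1], [0,2], [0,3], [0,4], [1,2], [1,3], [1,4], [2,3], [2,4], [3,4]
  2-simplices (10): [0,1,2], [0,1,3], [0,1,4], [0,2,3], [0,2,4], [0,3,4], [1,2,3], [1,2,4], [1,3,4], [2,3,4]
  3-simplices (5): [0,1,2,3], [0,1,2,4], [0,1,3,4], [0,2,3,4], [1,2,3,4]

Hence C_0 ≅ Z^5, C_1 ≅ Z^10, C_2 ≅ Z^10, C_3 ≅ Z^5.

∂_1: C_1 → C_0 maps an edge to its endpoints' difference, ∂[p,q] = q − p. For instance
  ∂[0,3] = [3] − [0].
As a 5×10 matrix over Z this has rank 4, with invariant factors (1,1,1,1).

The boundary map ∂_2: C_2 → C_1 maps a triangle to the signed sum of its edges. For instance
  ∂[0,1,2] = [1,2] − [0,2] + [0,1],
  ∂[0,1,4] = [1,4] − [0,4] + [0,1].
As a 10×10 matrix over Z this has rank 6, with invariant factors (1,1,1,1,1,1).

The boundary map ∂_3: C_3 → C_2 sends each 3-simplex σ to the alternating sum Σ_i (−1)^i (σ with its i-th vertex removed). For instance
  ∂[0,2,3,4] = [2,3,4] − [0,3,4] + [0,2,4] − [0,2,3],
  ∂[1,2,3,4] = [2,3,4] − [1,3,4] + [1,2,4] − [1,2,3].
The 10×5 boundary matrix has rank 4 and Smith normal form diag(1,1,1,1).

Now H_k = ker ∂_k / im ∂_{k+1}, so:

  H_0: rank C_0 − rank ∂_1 = 5 − 4 = 1, and the invariant factors of ∂_1 are all 1, so H_0 ≅ Z.
  H_1: rank ker ∂_1 − rank ∂_2 = (10 − 4) − 6 = 0, and the invariant factors of ∂_2 are all 1, so H_1 ≅ 0.
  H_2: rank ker ∂_2 − rank ∂_3 = (10 − 6) − 4 = 0, and the invariant factors of ∂_3 are all 1, so H_2 ≅ 0.
  H_3: rank ker ∂_3 − rank ∂_4 = (5 − 4) − 0 = 1, and there is no ∂_4, so H_3 ≅ Z.

(K is a triangulation of the 3-sphere S^3.)

H_0 = Z,  H_1 = 0,  H_2 = 0,  H_3 = Z.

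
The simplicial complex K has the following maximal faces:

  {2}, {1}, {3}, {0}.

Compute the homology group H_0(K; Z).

Order the vertices as 0 < 1 < 2 < 3. Listing each simplex with vertices in this order, K has dimension 0 with simplices:

  0-simplices (4): [0], [1], [2], [3]

Hence C_0 ≅ Z^4.

Computing H_k = (kernel of ∂_k) / (image of ∂_{k+1}):

  H_0: rank C_0 − rank ∂_1 = 4 − 0 = 4, and there is no ∂_1, so H_0 ≅ Z^4.

H_0 ≅ Z^4.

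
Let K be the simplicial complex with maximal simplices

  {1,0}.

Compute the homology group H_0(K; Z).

H_0 = Z.

We work with the vertex ordering 0 < 1. The simplices of K, each written with vertices in increasing order, are:

  0-simplices (2): [0], [1]
  1-simplices (1): [0,1]

giving chain groups C_0 ≅ Z^2, C_1 ≅ Z^1.

Boundary ∂_1: C_1 → C_0 sends each edge [p,q] (with p < q) to q − p. For instance
  ∂[0,1] = [1] − [0].
As a 2×1 matrix over Z this has rank 1, with invariant factors (1).

Now H_k = ker ∂_k / im ∂_{k+1}, so:

  H_0: rank C_0 − rank ∂_1 = 2 − 1 = 1, and the invariant factors of ∂_1 are all 1, so H_0 = Z.

(K is a triangulation of the 1-simplex.)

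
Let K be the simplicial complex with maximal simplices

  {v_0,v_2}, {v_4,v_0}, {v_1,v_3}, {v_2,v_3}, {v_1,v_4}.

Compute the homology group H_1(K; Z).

We work with the vertex ordering v_0 < v_1 < v_2 < v_3 < v_4. The simplices of K, each written with vertices in increasing order, are:

  0-simplices (5): [v_0], [v_1], [v_2], [v_3], [v_4]
  1-simplices (5): [v_0,v_2], [v_0,v_4], [v_1,v_3], [v_1,v_4], [v_2,v_3]

giving chain groups C_0 ≅ Z^5, C_1 ≅ Z^5.

∂_1: C_1 → C_0 is given by ∂[p,q] = [q] − [p].
The 5×5 boundary matrix has rank 4 and Smith normal form diag(1,1,1,1).

Computing H_k = (kernel of ∂_k) / (image of ∂_{k+1}):

  H_1: rank ker ∂_1 − rank ∂_2 = (5 − 4) − 0 = 1, and there is no ∂_2, so H_1 = Z.

H_1 = Z.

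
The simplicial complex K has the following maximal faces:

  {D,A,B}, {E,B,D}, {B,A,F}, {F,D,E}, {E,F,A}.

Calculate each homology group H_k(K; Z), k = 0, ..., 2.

K has 5 vertices, 10 edges, 5 triangles.
rank ∂_0 = 0, rank ∂_1 = 4 ⇒ b_0 = 5 − 0 − 4 = 1; all invariant factors of ∂_1 are 1 so no torsion. So H_0 = Z.
rank ∂_1 = 4, rank ∂_2 = 5 ⇒ b_1 = 10 − 4 − 5 = 1; all invariant factors of ∂_2 are 1 so no torsion. So H_1 = Z.
rank ∂_2 = 5, rank ∂_3 = 0 ⇒ b_2 = 5 − 5 − 0 = 0. So H_2 = 0.

H_0 ≅ Z,  H_1 ≅ Z,  H_2 = 0.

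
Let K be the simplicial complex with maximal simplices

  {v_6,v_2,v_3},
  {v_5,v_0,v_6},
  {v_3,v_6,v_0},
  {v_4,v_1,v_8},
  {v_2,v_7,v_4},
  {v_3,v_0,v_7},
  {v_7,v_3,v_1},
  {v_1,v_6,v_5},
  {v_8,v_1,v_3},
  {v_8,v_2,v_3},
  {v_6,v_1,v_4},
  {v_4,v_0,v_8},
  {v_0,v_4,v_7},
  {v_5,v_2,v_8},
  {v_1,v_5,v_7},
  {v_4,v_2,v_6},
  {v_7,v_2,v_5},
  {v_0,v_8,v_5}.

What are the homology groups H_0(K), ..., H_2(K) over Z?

Fix the vertex order v_0 < v_1 < v_2 < v_3 < v_4 < v_5 < v_6 < v_7 < v_8 and write every simplex with vertices in increasing order. Then dim K = 2 and the simplices of K are:

  0-simplices (9): [v_0], [v_1], [v_2], [v_3], [v_4], [v_5], [v_6], [v_7], [v_8]
  1-simplices (27): (27 of them)
  2-simplices (18): (18 of them)

Hence C_0 ≅ Z^9, C_1 ≅ Z^27, C_2 ≅ Z^18.

The boundary map ∂_1: C_1 → C_0 is given by ∂[p,q] = [q] − [p].
This gives a 9×27 integer matrix of rank 8; reducing to Smith normal form yields diagonal entries (1,1,1,1,1,1,1,1).

∂_2: C_2 → C_1 sends each 2-simplex [p,q,r] to [q,r] − [p,r] + [p,q]. For instance
  ∂[v_1,v_4,v_6] = [v_4,v_6] − [v_1,v_6] + [v_1,v_4],
  ∂[v_0,v_4,v_8] = [v_4,v_8] − [v_0,v_8] + [v_0,v_4].
The 27×18 boundary matrix has rank 17 and Smith normal form diag(1,1,1,1,1,1,1,1,1,1,1,1,1,1,1,1,1).

From H_k ≅ ker(∂_k) / im(∂_{k+1}) we obtain:

  H_0: rank C_0 − rank ∂_1 = 9 − 8 = 1, and the invariant factors of ∂_1 are all 1, so H_0 ≅ Z.
  H_1: rank ker ∂_1 − rank ∂_2 = (27 − 8) − 17 = 2, and the invariant factors of ∂_2 are all 1, so H_1 ≅ Z^2.
  H_2: rank ker ∂_2 − rank ∂_3 = (18 − 17) − 0 = 1, and there is no ∂_3, so H_2 ≅ Z.

As a check, the Euler characteristic is 9 − 27 + 18 = 0, which agrees with 1 − 2 + 1 = 0.

H_0 ≅ Z,  H_1 ≅ Z^2,  H_2 ≅ Z.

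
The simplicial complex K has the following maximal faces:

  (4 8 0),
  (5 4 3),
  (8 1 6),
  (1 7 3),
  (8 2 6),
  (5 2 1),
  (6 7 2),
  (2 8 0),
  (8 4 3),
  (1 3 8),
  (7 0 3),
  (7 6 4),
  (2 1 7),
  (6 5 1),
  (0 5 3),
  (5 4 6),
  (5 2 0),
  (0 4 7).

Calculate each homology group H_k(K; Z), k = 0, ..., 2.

H_0 = Z,  H_1 = Z ⊕ Z/2,  H_2 = 0.

We work with the vertex ordering 0 < 1 < 2 < 3 < 4 < 5 < 6 < 7 < 8. The simplices of K, each written with vertices in increasing order, are:

  0-simplices (9): [0], [1], [2], [3], [4], [5], [6], [7], [8]
  1-simplices (27): (27 of them)
  2-simplices (18): [0,2,5], [0,2,8], [0,3,5], [0,3,7], [0,4,7], [0,4,8], [1,2,5], [1,2,7], [1,3,7], [1,3,8], [1,5,6], [1,6,8], [2,6,7], [2,6,8], [3,4,5], [3,4,8], [4,5,6], [4,6,7]

giving chain groups C_0 ≅ Z^9, C_1 ≅ Z^27, C_2 ≅ Z^18.

The boundary map ∂_1: C_1 → C_0 is given by ∂[p,q] = [q] − [p].
The resulting 9×27 matrix has rank 8, and its Smith normal form has invariant factors (1,1,1,1,1,1,1,1).

The boundary map ∂_2: C_2 → C_1 maps a triangle to the signed sum of its edges. For instance
  ∂[3,4,8] = [4,8] − [3,8] + [3,4],
  ∂[0,4,8] = [4,8] − [0,8] + [0,4].
This gives a 27×18 integer matrix of rank 18; reducing to Smith normal form yields diagonal entries (1,1,1,1,1,1,1,1,1,1,1,1,1,1,1,1,1,2).

From H_k ≅ ker(∂_k) / im(∂_{k+1}) we obtain:

  H_0: rank C_0 − rank ∂_1 = 9 − 8 = 1, and the invariant factors of ∂_1 are all 1, so H_0 ≅ Z.
  H_1: rank ker ∂_1 − rank ∂_2 = (27 − 8) − 18 = 1, and ∂_2 has invariant factor 2 > 1, so H_1 ≅ Z ⊕ Z/2.
  H_2: rank ker ∂_2 − rank ∂_3 = (18 − 18) − 0 = 0, and there is no ∂_3, so H_2 ≅ 0.

As a check, the Euler characteristic is 9 − 27 + 18 = 0, which agrees with 1 − 1 + 0 = 0.
(K is a triangulation of the Klein bottle.)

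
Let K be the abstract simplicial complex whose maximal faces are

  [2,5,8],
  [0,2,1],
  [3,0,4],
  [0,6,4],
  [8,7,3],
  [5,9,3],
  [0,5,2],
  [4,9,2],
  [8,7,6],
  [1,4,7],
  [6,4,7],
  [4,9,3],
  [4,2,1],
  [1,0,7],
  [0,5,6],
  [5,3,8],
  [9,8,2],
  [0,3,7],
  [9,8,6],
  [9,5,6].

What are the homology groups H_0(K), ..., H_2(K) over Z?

H_0 = Z,  H_1 = Z ⊕ Z_2,  H_2 = 0.

We work with the vertex ordering 0 < 1 < 2 < 3 < 4 < 5 < 6 < 7 < 8 < 9. The simplices of K, each written with vertices in increasing order, are:

  0-simplices (10): [0], [1], [2], [3], [4], [5], [6], [7], [8], [9]
  1-simplices (30): (30 of them)
  2-simplices (20): (20 of them)

so the chain groups are C_0 ≅ Z^10, C_1 ≅ Z^30, C_2 ≅ Z^20.

∂_1: C_1 → C_0 maps an edge to its endpoints' difference, ∂[p,q] = q − p. For instance
  ∂[2,4] = [4] − [2].
As a 10×30 matrix over Z this has rank 9, with invariant factors (1,1,1,1,1,1,1,1,1).

Boundary ∂_2: C_2 → C_1 maps a triangle to the signed sum of its edges. For instance
  ∂[0,5,6] = [5,6] − [0,6] + [0,5],
  ∂[1,2,4] = [2,4] − [1,4] + [1,2].
As a 30×20 matrix over Z this has rank 20, with invariant factors (1,1,1,1,1,1,1,1,1,1,1,1,1,1,1,1,1,1,1,2).

Now H_k = ker ∂_k / im ∂_{k+1}, so:

  H_0: rank C_0 − rank ∂_1 = 10 − 9 = 1, and the invariant factors of ∂_1 are all 1, so H_0 ≅ Z.
  H_1: rank ker ∂_1 − rank ∂_2 = (30 − 9) − 20 = 1, and ∂_2 has invariant factor 2 > 1, so H_1 ≅ Z ⊕ Z_2.
  H_2: rank ker ∂_2 − rank ∂_3 = (20 − 20) − 0 = 0, and there is no ∂_3, so H_2 ≅ 0.

As a check, the Euler characteristic is 10 − 30 + 20 = 0, which agrees with 1 − 1 + 0 = 0.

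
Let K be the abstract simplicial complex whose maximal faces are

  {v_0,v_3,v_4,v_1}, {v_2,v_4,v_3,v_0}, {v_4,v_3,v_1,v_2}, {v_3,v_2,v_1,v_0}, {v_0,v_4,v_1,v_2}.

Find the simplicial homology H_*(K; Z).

H_0 ≅ Z,  H_1 = 0,  H_2 = 0,  H_3 ≅ Z.

Take the total order v_0 < v_1 < v_2 < v_3 < v_4 on the vertex set. Then K (dimension 3) consists of the simplices:

  0-simplices (5): [v_0], [v_1], [v_2], [v_3], [v_4]
  1-simplices (10): [v_0,v_1], [v_0,v_2], [v_0,v_3], [v_0,v_4], [v_1,v_2], [v_1,v_3], [v_1,v_4], [v_2,v_3], [v_2,v_4], [v_3,v_4]
  2-simplices (10): [v_0,v_1,v_2], [v_0,v_1,v_3], [v_0,v_1,v_4], [v_0,v_2,v_3], [v_0,v_2,v_4], [v_0,v_3,v_4], [v_1,v_2,v_3], [v_1,v_2,v_4], [v_1,v_3,v_4], [v_2,v_3,v_4]
  3-simplices (5): [v_0,v_1,v_2,v_3], [v_0,v_1,v_2,v_4], [v_0,v_1,v_3,v_4], [v_0,v_2,v_3,v_4], [v_1,v_2,v_3,v_4]

so the chain groups are C_0 ≅ Z^5, C_1 ≅ Z^10, C_2 ≅ Z^10, C_3 ≅ Z^5.

The boundary map ∂_1: C_1 → C_0 is given by ∂[p,q] = [q] − [p].
The resulting 5×10 matrix has rank 4, and its Smith normal form has invariant factors (1,1,1,1).

The boundary map ∂_2: C_2 → C_1 sends each 2-simplex [p,q,r] to [q,r] − [p,r] + [p,q]. For instance
  ∂[v_0,v_2,v_4] = [v_2,v_4] − [v_0,v_4] + [v_0,v_2],
  ∂[v_1,v_2,v_3] = [v_2,v_3] − [v_1,v_3] + [v_1,v_2].
This gives a 10×10 integer matrix of rank 6; reducing to Smith normal form yields diagonal entries (1,1,1,1,1,1).

The boundary map ∂_3: C_3 → C_2 sends each 3-simplex σ to the alternating sum Σ_i (−1)^i (σ with its i-th vertex removed). For instance
  ∂[v_0,v_1,v_3,v_4] = [v_1,v_3,v_4] − [v_0,v_3,v_4] + [v_0,v_1,v_4] − [v_0,v_1,v_3],
  ∂[v_0,v_1,v_2,v_3] = [v_1,v_2,v_3] − [v_0,v_2,v_3] + [v_0,v_1,v_3] − [v_0,v_1,v_2].
As a 10×5 matrix over Z this has rank 4, with invariant factors (1,1,1,1).

Now H_k = ker ∂_k / im ∂_{k+1}, so:

  H_0: rank C_0 − rank ∂_1 = 5 − 4 = 1, and the invariant factors of ∂_1 are all 1, so H_0 = Z.
  H_1: rank ker ∂_1 − rank ∂_2 = (10 − 4) − 6 = 0, and the invariant factors of ∂_2 are all 1, so H_1 = 0.
  H_2: rank ker ∂_2 − rank ∂_3 = (10 − 6) − 4 = 0, and the invariant factors of ∂_3 are all 1, so H_2 = 0.
  H_3: rank ker ∂_3 − rank ∂_4 = (5 − 4) − 0 = 1, and there is no ∂_4, so H_3 = Z.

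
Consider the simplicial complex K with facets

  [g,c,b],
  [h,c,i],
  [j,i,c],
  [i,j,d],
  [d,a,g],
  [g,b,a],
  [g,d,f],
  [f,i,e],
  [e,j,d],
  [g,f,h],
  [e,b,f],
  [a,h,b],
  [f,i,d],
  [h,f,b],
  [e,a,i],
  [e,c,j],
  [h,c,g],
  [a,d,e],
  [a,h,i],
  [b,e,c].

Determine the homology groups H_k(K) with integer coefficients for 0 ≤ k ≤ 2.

H_0 ≅ Z,  H_1 ≅ Z ⊕ Z_2,  H_2 = 0.

Fix the vertex order a < b < c < d < e < f < g < h < i < j and write every simplex with vertices in increasing order. Then dim K = 2 and the simplices of K are:

  0-simplices (10): a, b, c, d, e, f, g, h, i, j
  1-simplices (30): ab, ad, ae, ag, ah, ai, bc, be, bf, bg, bh, ce, cg, ch, ci, cj, de, df, dg, di, dj, ef, ei, ej, fg, fh, fi, gh, hi, ij
  2-simplices (20): abg, abh, ade, adg, aei, ahi, bce, bcg, bef, bfh, cej, cgh, chi, cij, dej, dfg, dfi, dij, efi, fgh

Hence C_0 ≅ Z^10, C_1 ≅ Z^30, C_2 ≅ Z^20.

Boundary ∂_1: C_1 → C_0 maps an edge to its endpoints' difference, ∂[p,q] = q − p.
As a 10×30 matrix over Z this has rank 9, with invariant factors (1,1,1,1,1,1,1,1,1).

The boundary map ∂_2: C_2 → C_1 acts by ∂[p,q,r] = [q,r] − [p,r] + [p,q]. For instance
  ∂dej = ej − dj + de,
  ∂abh = bh − ah + ab.
The resulting 30×20 matrix has rank 20, and its Smith normal form has invariant factors (1,1,1,1,1,1,1,1,1,1,1,1,1,1,1,1,1,1,1,2).

Now H_k = ker ∂_k / im ∂_{k+1}, so:

  H_0: rank C_0 − rank ∂_1 = 10 − 9 = 1, and the invariant factors of ∂_1 are all 1, so H_0 = Z.
  H_1: rank ker ∂_1 − rank ∂_2 = (30 − 9) − 20 = 1, and ∂_2 has invariant factor 2 > 1, so H_1 = Z ⊕ Z_2.
  H_2: rank ker ∂_2 − rank ∂_3 = (20 − 20) − 0 = 0, and there is no ∂_3, so H_2 = 0.

As a check, the Euler characteristic is 10 − 30 + 20 = 0, which agrees with 1 − 1 + 0 = 0.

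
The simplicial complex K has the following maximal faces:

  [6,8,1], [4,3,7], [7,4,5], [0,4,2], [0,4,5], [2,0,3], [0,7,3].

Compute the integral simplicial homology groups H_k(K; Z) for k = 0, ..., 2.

H_0 ≅ Z^2,  H_1 ≅ Z,  H_2 = 0.

Order the vertices as 0 < 1 < 2 < 3 < 4 < 5 < 6 < 7 < 8. Listing each simplex with vertices in this order, K has dimension 2 with simplices:

  0-simplices (9): [0], [1], [2], [3], [4], [5], [6], [7], [8]
  1-simplices (15): [0,2], [0,3], [0,4], [0,5], [0,7], [1,6], [1,8], [2,3], [2,4], [3,4], [3,7], [4,5], [4,7], [5,7], [6,8]
  2-simplices (7): [0,2,3], [0,2,4], [0,3,7], [0,4,5], [1,6,8], [3,4,7], [4,5,7]

Hence C_0 ≅ Z^9, C_1 ≅ Z^15, C_2 ≅ Z^7.

∂_1: C_1 → C_0 is given by ∂[p,q] = [q] − [p]. For instance
  ∂[0,7] = [7] − [0].
As a 9×15 matrix over Z this has rank 7, with invariant factors (1,1,1,1,1,1,1).

∂_2: C_2 → C_1 sends each 2-simplex [p,q,r] to [q,r] − [p,r] + [p,q]. For instance
  ∂[4,5,7] = [5,7] − [4,7] + [4,5],
  ∂[0,4,5] = [4,5] − [0,5] + [0,4].
The 15×7 boundary matrix has rank 7 and Smith normal form diag(1,1,1,1,1,1,1).

Now H_k = ker ∂_k / im ∂_{k+1}, so:

  H_0: rank C_0 − rank ∂_1 = 9 − 7 = 2, and the invariant factors of ∂_1 are all 1, so H_0 = Z^2.
  H_1: rank ker ∂_1 − rank ∂_2 = (15 − 7) − 7 = 1, and the invariant factors of ∂_2 are all 1, so H_1 = Z.
  H_2: rank ker ∂_2 − rank ∂_3 = (7 − 7) − 0 = 0, and there is no ∂_3, so H_2 = 0.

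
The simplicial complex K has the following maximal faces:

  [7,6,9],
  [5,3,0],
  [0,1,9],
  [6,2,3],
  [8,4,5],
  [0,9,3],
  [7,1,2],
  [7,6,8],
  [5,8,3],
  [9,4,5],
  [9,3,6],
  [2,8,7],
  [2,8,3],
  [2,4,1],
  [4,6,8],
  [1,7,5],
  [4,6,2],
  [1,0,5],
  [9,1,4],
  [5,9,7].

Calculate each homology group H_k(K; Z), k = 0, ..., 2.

K has 10 vertices, 30 edges, 20 triangles.
rank ∂_0 = 0, rank ∂_1 = 9 ⇒ b_0 = 10 − 0 − 9 = 1; all invariant factors of ∂_1 are 1 so no torsion. So H_0 = Z.
rank ∂_1 = 9, rank ∂_2 = 20 ⇒ b_1 = 30 − 9 − 20 = 1; ∂_2 has invariant factor(s) [2] giving torsion. So H_1 = Z ⊕ Z/2Z.
rank ∂_2 = 20, rank ∂_3 = 0 ⇒ b_2 = 20 − 20 − 0 = 0. So H_2 = 0.

H_0 = Z,  H_1 = Z ⊕ Z/2Z,  H_2 = 0.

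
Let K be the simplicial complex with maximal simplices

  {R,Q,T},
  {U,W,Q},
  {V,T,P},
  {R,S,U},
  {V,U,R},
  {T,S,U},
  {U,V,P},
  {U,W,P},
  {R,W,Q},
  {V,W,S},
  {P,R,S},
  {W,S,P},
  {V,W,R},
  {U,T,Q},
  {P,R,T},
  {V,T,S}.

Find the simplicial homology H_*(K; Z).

H_0 = Z,  H_1 = Z^2,  H_2 = Z.

K has 8 vertices, 24 edges, 16 triangles.
rank ∂_0 = 0, rank ∂_1 = 7 ⇒ b_0 = 8 − 0 − 7 = 1; all invariant factors of ∂_1 are 1 so no torsion. So H_0 ≅ Z.
rank ∂_1 = 7, rank ∂_2 = 15 ⇒ b_1 = 24 − 7 − 15 = 2; all invariant factors of ∂_2 are 1 so no torsion. So H_1 ≅ Z^2.
rank ∂_2 = 15, rank ∂_3 = 0 ⇒ b_2 = 16 − 15 − 0 = 1. So H_2 ≅ Z.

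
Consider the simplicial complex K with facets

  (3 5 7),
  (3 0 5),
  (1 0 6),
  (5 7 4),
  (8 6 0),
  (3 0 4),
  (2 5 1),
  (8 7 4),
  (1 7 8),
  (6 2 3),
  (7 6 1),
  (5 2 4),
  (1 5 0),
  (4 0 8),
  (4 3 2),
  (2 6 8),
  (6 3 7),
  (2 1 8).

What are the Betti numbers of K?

Take the total order 0 < 1 < 2 < 3 < 4 < 5 < 6 < 7 < 8 on the vertex set. Then K (dimension 2) consists of the simplices:

  0-simplices (9): [0], [1], [2], [3], [4], [5], [6], [7], [8]
  1-simplices (27): (27 of them)
  2-simplices (18): [0,1,5], [0,1,6], [0,3,4], [0,3,5], [0,4,8], [0,6,8], [1,2,5], [1,2,8], [1,6,7], [1,7,8], [2,3,4], [2,3,6], [2,4,5], [2,6,8], [3,5,7], [3,6,7], [4,5,7], [4,7,8]

giving chain groups C_0 ≅ Z^9, C_1 ≅ Z^27, C_2 ≅ Z^18.

The boundary map ∂_1: C_1 → C_0 is given by ∂[p,q] = [q] − [p]. For instance
  ∂[2,3] = [3] − [2].
The resulting 9×27 matrix has rank 8, and its Smith normal form has invariant factors (1,1,1,1,1,1,1,1).

The boundary map ∂_2: C_2 → C_1 maps a triangle to the signed sum of its edges. For instance
  ∂[1,6,7] = [6,7] − [1,7] + [1,6],
  ∂[2,3,6] = [3,6] − [2,6] + [2,3].
As a 27×18 matrix over Z this has rank 18, with invariant factors (1,1,1,1,1,1,1,1,1,1,1,1,1,1,1,1,1,2).

Now H_k = ker ∂_k / im ∂_{k+1}, so:

  H_0: rank C_0 − rank ∂_1 = 9 − 8 = 1, and the invariant factors of ∂_1 are all 1, so H_0 = Z.
  H_1: rank ker ∂_1 − rank ∂_2 = (27 − 8) − 18 = 1, and ∂_2 has invariant factor 2 > 1, so H_1 = Z ⊕ Z/2Z.
  H_2: rank ker ∂_2 − rank ∂_3 = (18 − 18) − 0 = 0, and there is no ∂_3, so H_2 = 0.

(K is a triangulation of the Klein bottle.)

Hence the Betti numbers are b_0 = 1, b_1 = 1, b_2 = 0.

b_0 = 1, b_1 = 1, b_2 = 0.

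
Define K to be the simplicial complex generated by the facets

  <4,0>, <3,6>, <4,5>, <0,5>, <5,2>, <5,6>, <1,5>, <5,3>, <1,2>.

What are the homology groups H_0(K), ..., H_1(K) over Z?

We work with the vertex ordering 0 < 1 < 2 < 3 < 4 < 5 < 6. The simplices of K, each written with vertices in increasing order, are:

  0-simplices (7): [0], [1], [2], [3], [4], [5], [6]
  1-simplices (9): [0,4], [0,5], [1,2], [1,5], [2,5], [3,5], [3,6], [4,5], [5,6]

so the chain groups are C_0 ≅ Z^7, C_1 ≅ Z^9.

Boundary ∂_1: C_1 → C_0 maps an edge to its endpoints' difference, ∂[p,q] = q − p. For instance
  ∂[3,6] = [6] − [3].
The resulting 7×9 matrix has rank 6, and its Smith normal form has invariant factors (1,1,1,1,1,1).

Computing H_k = (kernel of ∂_k) / (image of ∂_{k+1}):

  H_0: rank C_0 − rank ∂_1 = 7 − 6 = 1, and the invariant factors of ∂_1 are all 1, so H_0 ≅ Z.
  H_1: rank ker ∂_1 − rank ∂_2 = (9 − 6) − 0 = 3, and there is no ∂_2, so H_1 ≅ Z^3.

(K is a triangulation of a wedge of 3 circles.)

H_0 ≅ Z,  H_1 ≅ Z^3.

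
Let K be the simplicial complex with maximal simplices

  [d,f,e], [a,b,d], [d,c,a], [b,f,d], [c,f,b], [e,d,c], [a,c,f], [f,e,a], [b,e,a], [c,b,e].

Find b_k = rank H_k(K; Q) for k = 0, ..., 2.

Order the vertices as a < b < c < d < e < f. Listing each simplex with vertices in this order, K has dimension 2 with simplices:

  0-simplices (6): a, b, c, d, e, f
  1-simplices (15): ab, ac, ad, ae, af, bc, bd, be, bf, cd, ce, cf, de, df, ef
  2-simplices (10): abd, abe, acd, acf, aef, bce, bcf, bdf, cde, def

giving chain groups C_0 ≅ Z^6, C_1 ≅ Z^15, C_2 ≅ Z^10.

∂_1: C_1 → C_0 sends each edge [p,q] (with p < q) to q − p.
The 6×15 boundary matrix has rank 5 and Smith normal form diag(1,1,1,1,1).

The boundary map ∂_2: C_2 → C_1 acts by ∂[p,q,r] = [q,r] − [p,r] + [p,q]. For instance
  ∂bdf = df − bf + bd,
  ∂def = ef − df + de.
As a 15×10 matrix over Z this has rank 10, with invariant factors (1,1,1,1,1,1,1,1,1,2).

From H_k ≅ ker(∂_k) / im(∂_{k+1}) we obtain:

  H_0: rank C_0 − rank ∂_1 = 6 − 5 = 1, and the invariant factors of ∂_1 are all 1, so H_0 ≅ Z.
  H_1: rank ker ∂_1 − rank ∂_2 = (15 − 5) − 10 = 0, and ∂_2 has invariant factor 2 > 1, so H_1 ≅ Z/2.
  H_2: rank ker ∂_2 − rank ∂_3 = (10 − 10) − 0 = 0, and there is no ∂_3, so H_2 ≅ 0.

As a check, the Euler characteristic is 6 − 15 + 10 = 1, which agrees with 1 − 0 + 0 = 1.

Hence the Betti numbers are b_0 = 1, b_1 = 0, b_2 = 0.

b_0 = 1, b_1 = 0, b_2 = 0.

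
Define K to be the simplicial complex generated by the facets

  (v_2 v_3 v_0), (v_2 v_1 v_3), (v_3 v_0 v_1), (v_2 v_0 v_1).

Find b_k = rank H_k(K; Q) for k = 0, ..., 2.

We work with the vertex ordering v_0 < v_1 < v_2 < v_3. The simplices of K, each written with vertices in increasing order, are:

  0-simplices (4): [v_0], [v_1], [v_2], [v_3]
  1-simplices (6): [v_0,v_1], [v_0,v_2], [v_0,v_3], [v_1,v_2], [v_1,v_3], [v_2,v_3]
  2-simplices (4): [v_0,v_1,v_2], [v_0,v_1,v_3], [v_0,v_2,v_3], [v_1,v_2,v_3]

Hence C_0 ≅ Z^4, C_1 ≅ Z^6, C_2 ≅ Z^4.

The boundary map ∂_1: C_1 → C_0 maps an edge to its endpoints' difference, ∂[p,q] = q − p. For instance
  ∂[v_1,v_2] = [v_2] − [v_1].
As a 4×6 matrix over Z this has rank 3, with invariant factors (1,1,1).

∂_2: C_2 → C_1 maps a triangle to the signed sum of its edges. For instance
  ∂[v_1,v_2,v_3] = [v_2,v_3] − [v_1,v_3] + [v_1,v_2],
  ∂[v_0,v_1,v_3] = [v_1,v_3] − [v_0,v_3] + [v_0,v_1].
This gives a 6×4 integer matrix of rank 3; reducing to Smith normal form yields diagonal entries (1,1,1).

Reading off H_k = ker ∂_k / im ∂_{k+1}:

  H_0: rank C_0 − rank ∂_1 = 4 − 3 = 1, and the invariant factors of ∂_1 are all 1, so H_0 = Z.
  H_1: rank ker ∂_1 − rank ∂_2 = (6 − 3) − 3 = 0, and the invariant factors of ∂_2 are all 1, so H_1 = 0.
  H_2: rank ker ∂_2 − rank ∂_3 = (4 − 3) − 0 = 1, and there is no ∂_3, so H_2 = Z.

Hence the Betti numbers are b_0 = 1, b_1 = 0, b_2 = 1.

b_0 = 1, b_1 = 0, b_2 = 1.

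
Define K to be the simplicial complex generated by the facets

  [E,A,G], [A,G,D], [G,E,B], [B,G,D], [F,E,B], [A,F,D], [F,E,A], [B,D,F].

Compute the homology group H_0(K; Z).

Order the vertices as A < B < D < E < F < G. Listing each simplex with vertices in this order, K has dimension 2 with simplices:

  0-simplices (6): A, B, D, E, F, G
  1-simplices (12): AD, AE, AF, AG, BD, BE, BF, BG, DF, DG, EF, EG
  2-simplices (8): ADF, ADG, AEF, AEG, BDF, BDG, BEF, BEG

Hence C_0 ≅ Z^6, C_1 ≅ Z^12, C_2 ≅ Z^8.

The boundary map ∂_1: C_1 → C_0 sends each edge [p,q] (with p < q) to q − p.
This gives a 6×12 integer matrix of rank 5; reducing to Smith normal form yields diagonal entries (1,1,1,1,1).

∂_2: C_2 → C_1 acts by ∂[p,q,r] = [q,r] − [p,r] + [p,q]. For instance
  ∂AEG = EG − AG + AE,
  ∂ADG = DG − AG + AD.
The resulting 12×8 matrix has rank 7, and its Smith normal form has invariant factors (1,1,1,1,1,1,1).

Computing H_k = (kernel of ∂_k) / (image of ∂_{k+1}):

  H_0: rank C_0 − rank ∂_1 = 6 − 5 = 1, and the invariant factors of ∂_1 are all 1, so H_0 = Z.

H_0 = Z.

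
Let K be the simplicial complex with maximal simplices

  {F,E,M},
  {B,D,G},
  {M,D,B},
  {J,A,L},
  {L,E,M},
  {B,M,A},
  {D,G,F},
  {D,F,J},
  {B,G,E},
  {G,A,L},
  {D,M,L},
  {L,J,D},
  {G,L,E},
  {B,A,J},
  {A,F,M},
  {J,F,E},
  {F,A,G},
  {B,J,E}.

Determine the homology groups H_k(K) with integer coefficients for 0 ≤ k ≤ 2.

K has 9 vertices, 27 edges, 18 triangles.
rank ∂_0 = 0, rank ∂_1 = 8 ⇒ b_0 = 9 − 0 − 8 = 1; all invariant factors of ∂_1 are 1 so no torsion. So H_0 ≅ Z.
rank ∂_1 = 8, rank ∂_2 = 17 ⇒ b_1 = 27 − 8 − 17 = 2; all invariant factors of ∂_2 are 1 so no torsion. So H_1 ≅ Z^2.
rank ∂_2 = 17, rank ∂_3 = 0 ⇒ b_2 = 18 − 17 − 0 = 1. So H_2 ≅ Z.

H_0 = Z,  H_1 = Z^2,  H_2 = Z.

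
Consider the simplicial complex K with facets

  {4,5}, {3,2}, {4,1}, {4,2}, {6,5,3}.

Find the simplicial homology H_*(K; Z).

Order the vertices as 1 < 2 < 3 < 4 < 5 < 6. Listing each simplex with vertices in this order, K has dimension 2 with simplices:

  0-simplices (6): [1], [2], [3], [4], [5], [6]
  1-simplices (7): [1,4], [2,3], [2,4], [3,5], [3,6], [4,5], [5,6]
  2-simplices (1): [3,5,6]

Hence C_0 ≅ Z^6, C_1 ≅ Z^7, C_2 ≅ Z^1.

∂_1: C_1 → C_0 maps an edge to its endpoints' difference, ∂[p,q] = q − p. For instance
  ∂[3,6] = [6] − [3].
This gives a 6×7 integer matrix of rank 5; reducing to Smith normal form yields diagonal entries (1,1,1,1,1).

Boundary ∂_2: C_2 → C_1 sends each 2-simplex [p,q,r] to [q,r] − [p,r] + [p,q]. For instance
  ∂[3,5,6] = [5,6] − [3,6] + [3,5].
The 7×1 boundary matrix has rank 1 and Smith normal form diag(1).

Now H_k = ker ∂_k / im ∂_{k+1}, so:

  H_0: rank C_0 − rank ∂_1 = 6 − 5 = 1, and the invariant factors of ∂_1 are all 1, so H_0 ≅ Z.
  H_1: rank ker ∂_1 − rank ∂_2 = (7 − 5) − 1 = 1, and the invariant factors of ∂_2 are all 1, so H_1 ≅ Z.
  H_2: rank ker ∂_2 − rank ∂_3 = (1 − 1) − 0 = 0, and there is no ∂_3, so H_2 ≅ 0.

H_0 = Z,  H_1 = Z,  H_2 = 0.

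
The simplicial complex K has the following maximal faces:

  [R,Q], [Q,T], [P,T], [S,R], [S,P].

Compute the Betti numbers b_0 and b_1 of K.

K has 5 vertices, 5 edges.
rank ∂_0 = 0, rank ∂_1 = 4 ⇒ b_0 = 5 − 0 − 4 = 1; all invariant factors of ∂_1 are 1 so no torsion. So H_0 = Z.
rank ∂_1 = 4, rank ∂_2 = 0 ⇒ b_1 = 5 − 4 − 0 = 1. So H_1 = Z.

b_0 = 1, b_1 = 1.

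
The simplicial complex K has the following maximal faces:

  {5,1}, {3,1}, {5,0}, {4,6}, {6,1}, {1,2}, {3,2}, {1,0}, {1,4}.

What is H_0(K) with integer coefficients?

Take the total order 0 < 1 < 2 < 3 < 4 < 5 < 6 on the vertex set. Then K (dimension 1) consists of the simplices:

  0-simplices (7): [0], [1], [2], [3], [4], [5], [6]
  1-simplices (9): [0,1], [0,5], [1,2], [1,3], [1,4], [1,5], [1,6], [2,3], [4,6]

so the chain groups are C_0 ≅ Z^7, C_1 ≅ Z^9.

∂_1: C_1 → C_0 is given by ∂[p,q] = [q] − [p]. For instance
  ∂[1,4] = [4] − [1].
The 7×9 boundary matrix has rank 6 and Smith normal form diag(1,1,1,1,1,1).

Reading off H_k = ker ∂_k / im ∂_{k+1}:

  H_0: rank C_0 − rank ∂_1 = 7 − 6 = 1, and the invariant factors of ∂_1 are all 1, so H_0 ≅ Z.

(K is a triangulation of a wedge of 3 circles.)

H_0 = Z.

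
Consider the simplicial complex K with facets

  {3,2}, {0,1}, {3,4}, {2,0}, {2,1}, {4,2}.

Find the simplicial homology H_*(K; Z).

Take the total order 0 < 1 < 2 < 3 < 4 on the vertex set. Then K (dimension 1) consists of the simplices:

  0-simplices (5): [0], [1], [2], [3], [4]
  1-simplices (6): [0,1], [0,2], [1,2], [2,3], [2,4], [3,4]

Hence C_0 ≅ Z^5, C_1 ≅ Z^6.

Boundary ∂_1: C_1 → C_0 sends each edge [p,q] (with p < q) to q − p. For instance
  ∂[2,4] = [4] − [2].
This gives a 5×6 integer matrix of rank 4; reducing to Smith normal form yields diagonal entries (1,1,1,1).

Now H_k = ker ∂_k / im ∂_{k+1}, so:

  H_0: rank C_0 − rank ∂_1 = 5 − 4 = 1, and the invariant factors of ∂_1 are all 1, so H_0 ≅ Z.
  H_1: rank ker ∂_1 − rank ∂_2 = (6 − 4) − 0 = 2, and there is no ∂_2, so H_1 ≅ Z^2.

As a check, the Euler characteristic is 5 − 6 = -1, which agrees with 1 − 2 = -1.

H_0 = Z,  H_1 = Z^2.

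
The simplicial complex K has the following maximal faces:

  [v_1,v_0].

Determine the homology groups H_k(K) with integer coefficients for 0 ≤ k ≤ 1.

Fix the vertex order v_0 < v_1 and write every simplex with vertices in increasing order. Then dim K = 1 and the simplices of K are:

  0-simplices (2): [v_0], [v_1]
  1-simplices (1): [v_0,v_1]

so the chain groups are C_0 ≅ Z^2, C_1 ≅ Z^1.

∂_1: C_1 → C_0 is given by ∂[p,q] = [q] − [p].
The 2×1 boundary matrix has rank 1 and Smith normal form diag(1).

From H_k ≅ ker(∂_k) / im(∂_{k+1}) we obtain:

  H_0: rank C_0 − rank ∂_1 = 2 − 1 = 1, and the invariant factors of ∂_1 are all 1, so H_0 = Z.
  H_1: rank ker ∂_1 − rank ∂_2 = (1 − 1) − 0 = 0, and there is no ∂_2, so H_1 = 0.

As a check, the Euler characteristic is 2 − 1 = 1, which agrees with 1 − 0 = 1.
(K is a triangulation of the 1-simplex.)

H_0 ≅ Z,  H_1 = 0.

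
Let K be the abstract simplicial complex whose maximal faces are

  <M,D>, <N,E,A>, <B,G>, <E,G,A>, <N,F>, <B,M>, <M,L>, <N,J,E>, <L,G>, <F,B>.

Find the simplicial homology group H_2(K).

Take the total order A < B < D < E < F < G < J < L < M < N on the vertex set. Then K (dimension 2) consists of the simplices:

  0-simplices (10): A, B, D, E, F, G, J, L, M, N
  1-simplices (14): AE, AG, AN, BF, BG, BM, DM, EG, EJ, EN, FN, GL, JN, LM
  2-simplices (3): AEG, AEN, EJN

Hence C_0 ≅ Z^10, C_1 ≅ Z^14, C_2 ≅ Z^3.

Boundary ∂_1: C_1 → C_0 sends each edge [p,q] (with p < q) to q − p.
This gives a 10×14 integer matrix of rank 9; reducing to Smith normal form yields diagonal entries (1,1,1,1,1,1,1,1,1).

Boundary ∂_2: C_2 → C_1 acts by ∂[p,q,r] = [q,r] − [p,r] + [p,q]. For instance
  ∂EJN = JN − EN + EJ,
  ∂AEG = EG − AG + AE.
This gives a 14×3 integer matrix of rank 3; reducing to Smith normal form yields diagonal entries (1,1,1).

From H_k ≅ ker(∂_k) / im(∂_{k+1}) we obtain:

  H_2: rank ker ∂_2 − rank ∂_3 = (3 − 3) − 0 = 0, and there is no ∂_3, so H_2 = 0.

H_2 = 0.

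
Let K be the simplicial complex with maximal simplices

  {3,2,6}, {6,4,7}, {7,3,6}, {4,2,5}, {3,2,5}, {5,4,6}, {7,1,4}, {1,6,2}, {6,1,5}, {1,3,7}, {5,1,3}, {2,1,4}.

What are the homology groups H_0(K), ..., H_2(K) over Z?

H_0 = Z,  H_1 = Z_2,  H_2 = 0.

K has 7 vertices, 18 edges, 12 triangles.
rank ∂_0 = 0, rank ∂_1 = 6 ⇒ b_0 = 7 − 0 − 6 = 1; all invariant factors of ∂_1 are 1 so no torsion. So H_0 = Z.
rank ∂_1 = 6, rank ∂_2 = 12 ⇒ b_1 = 18 − 6 − 12 = 0; ∂_2 has invariant factor(s) [2] giving torsion. So H_1 = Z_2.
rank ∂_2 = 12, rank ∂_3 = 0 ⇒ b_2 = 12 − 12 − 0 = 0. So H_2 = 0.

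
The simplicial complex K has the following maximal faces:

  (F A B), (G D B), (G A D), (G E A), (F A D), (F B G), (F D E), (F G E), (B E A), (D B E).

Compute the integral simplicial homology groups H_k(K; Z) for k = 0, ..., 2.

Order the vertices as A < B < D < E < F < G. Listing each simplex with vertices in this order, K has dimension 2 with simplices:

  0-simplices (6): A, B, D, E, F, G
  1-simplices (15): AB, AD, AE, AF, AG, BD, BE, BF, BG, DE, DF, DG, EF, EG, FG
  2-simplices (10): ABE, ABF, ADF, ADG, AEG, BDE, BDG, BFG, DEF, EFG

so the chain groups are C_0 ≅ Z^6, C_1 ≅ Z^15, C_2 ≅ Z^10.

Boundary ∂_1: C_1 → C_0 sends each edge [p,q] (with p < q) to q − p. For instance
  ∂DF = F − D.
As a 6×15 matrix over Z this has rank 5, with invariant factors (1,1,1,1,1).

The boundary map ∂_2: C_2 → C_1 acts by ∂[p,q,r] = [q,r] − [p,r] + [p,q]. For instance
  ∂DEF = EF − DF + DE,
  ∂ABF = BF − AF + AB.
The 15×10 boundary matrix has rank 10 and Smith normal form diag(1,1,1,1,1,1,1,1,1,2).

Reading off H_k = ker ∂_k / im ∂_{k+1}:

  H_0: rank C_0 − rank ∂_1 = 6 − 5 = 1, and the invariant factors of ∂_1 are all 1, so H_0 ≅ Z.
  H_1: rank ker ∂_1 − rank ∂_2 = (15 − 5) − 10 = 0, and ∂_2 has invariant factor 2 > 1, so H_1 ≅ Z/2Z.
  H_2: rank ker ∂_2 − rank ∂_3 = (10 − 10) − 0 = 0, and there is no ∂_3, so H_2 ≅ 0.

As a check, the Euler characteristic is 6 − 15 + 10 = 1, which agrees with 1 − 0 + 0 = 1.

H_0 = Z,  H_1 = Z/2Z,  H_2 = 0.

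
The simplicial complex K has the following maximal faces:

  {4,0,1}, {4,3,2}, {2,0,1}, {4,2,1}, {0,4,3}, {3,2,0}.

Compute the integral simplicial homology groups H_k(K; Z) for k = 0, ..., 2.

K has 5 vertices, 9 edges, 6 triangles.
rank ∂_0 = 0, rank ∂_1 = 4 ⇒ b_0 = 5 − 0 − 4 = 1; all invariant factors of ∂_1 are 1 so no torsion. So H_0 ≅ Z.
rank ∂_1 = 4, rank ∂_2 = 5 ⇒ b_1 = 9 − 4 − 5 = 0; all invariant factors of ∂_2 are 1 so no torsion. So H_1 ≅ 0.
rank ∂_2 = 5, rank ∂_3 = 0 ⇒ b_2 = 6 − 5 − 0 = 1. So H_2 ≅ Z.

H_0 ≅ Z,  H_1 = 0,  H_2 ≅ Z.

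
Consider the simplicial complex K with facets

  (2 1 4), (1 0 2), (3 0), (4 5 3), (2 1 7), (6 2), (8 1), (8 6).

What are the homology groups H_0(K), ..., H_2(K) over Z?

Fix the vertex order 0 < 1 < 2 < 3 < 4 < 5 < 6 < 7 < 8 and write every simplex with vertices in increasing order. Then dim K = 2 and the simplices of K are:

  0-simplices (9): [0], [1], [2], [3], [4], [5], [6], [7], [8]
  1-simplices (14): [0,1], [0,2], [0,3], [1,2], [1,4], [1,7], [1,8], [2,4], [2,6], [2,7], [3,4], [3,5], [4,5], [6,8]
  2-simplices (4): [0,1,2], [1,2,4], [1,2,7], [3,4,5]

Hence C_0 ≅ Z^9, C_1 ≅ Z^14, C_2 ≅ Z^4.

The boundary map ∂_1: C_1 → C_0 maps an edge to its endpoints' difference, ∂[p,q] = q − p. For instance
  ∂[0,3] = [3] − [0].
As a 9×14 matrix over Z this has rank 8, with invariant factors (1,1,1,1,1,1,1,1).

∂_2: C_2 → C_1 acts by ∂[p,q,r] = [q,r] − [p,r] + [p,q]. For instance
  ∂[1,2,7] = [2,7] − [1,7] + [1,2],
  ∂[1,2,4] = [2,4] − [1,4] + [1,2].
The resulting 14×4 matrix has rank 4, and its Smith normal form has invariant factors (1,1,1,1).

Reading off H_k = ker ∂_k / im ∂_{k+1}:

  H_0: rank C_0 − rank ∂_1 = 9 − 8 = 1, and the invariant factors of ∂_1 are all 1, so H_0 ≅ Z.
  H_1: rank ker ∂_1 − rank ∂_2 = (14 − 8) − 4 = 2, and the invariant factors of ∂_2 are all 1, so H_1 ≅ Z^2.
  H_2: rank ker ∂_2 − rank ∂_3 = (4 − 4) − 0 = 0, and there is no ∂_3, so H_2 ≅ 0.

H_0 = Z,  H_1 = Z^2,  H_2 = 0.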